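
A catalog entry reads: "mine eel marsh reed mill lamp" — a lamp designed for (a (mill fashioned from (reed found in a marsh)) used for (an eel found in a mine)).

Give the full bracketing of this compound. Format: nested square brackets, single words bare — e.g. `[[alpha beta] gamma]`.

The outermost head in the paraphrase is "lamp", modified by "mine eel marsh reed mill".
"mine eel marsh reed mill" → head "mill" (specifically "marsh reed mill"), modifier "mine eel".
"mine eel" → head "eel", modifier "mine".
"marsh reed mill" → head "mill", modifier "marsh reed".
"marsh reed" → head "reed", modifier "marsh".
So the structure is [[[mine eel] [[marsh reed] mill]] lamp].

[[[mine eel] [[marsh reed] mill]] lamp]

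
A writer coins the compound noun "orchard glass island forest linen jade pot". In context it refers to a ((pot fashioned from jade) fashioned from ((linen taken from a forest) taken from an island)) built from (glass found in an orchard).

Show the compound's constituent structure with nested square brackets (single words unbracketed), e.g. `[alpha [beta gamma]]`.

[[orchard glass] [[island [forest linen]] [jade pot]]]

Overall it is a kind of pot (specifically "island forest linen jade pot"); the modifier is "orchard glass".
Inside "orchard glass": head "glass", modifier "orchard".
Inside "island forest linen jade pot": head "pot" (specifically "jade pot"), modifier "island forest linen".
Inside "island forest linen": head "linen" (specifically "forest linen"), modifier "island".
Inside "forest linen": head "linen", modifier "forest".
Inside "jade pot": head "pot", modifier "jade".
Assembled: [[orchard glass] [[island [forest linen]] [jade pot]]].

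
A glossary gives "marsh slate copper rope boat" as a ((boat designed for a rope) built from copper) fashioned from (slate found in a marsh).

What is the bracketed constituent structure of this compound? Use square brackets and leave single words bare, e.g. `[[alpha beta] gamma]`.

[[marsh slate] [copper [rope boat]]]

At the top level: head "boat" (specifically "copper rope boat"); modifier "marsh slate".
Inside "marsh slate": head "slate", modifier "marsh".
Inside "copper rope boat": head "boat" (specifically "rope boat"), modifier "copper".
Inside "rope boat": head "boat", modifier "rope".
Assembled: [[marsh slate] [copper [rope boat]]].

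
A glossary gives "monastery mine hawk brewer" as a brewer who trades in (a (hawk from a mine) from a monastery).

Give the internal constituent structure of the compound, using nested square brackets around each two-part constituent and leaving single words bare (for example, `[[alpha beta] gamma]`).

[[monastery [mine hawk]] brewer]

At the top level: head "brewer"; modifier "monastery mine hawk".
"monastery mine hawk" → head "hawk" (specifically "mine hawk"), modifier "monastery".
"mine hawk" → head "hawk", modifier "mine".
So the structure is [[monastery [mine hawk]] brewer].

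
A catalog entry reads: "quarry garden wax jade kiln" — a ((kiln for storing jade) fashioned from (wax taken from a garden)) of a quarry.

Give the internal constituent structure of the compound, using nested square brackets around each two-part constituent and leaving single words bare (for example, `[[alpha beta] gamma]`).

[quarry [[garden wax] [jade kiln]]]

Whole compound: head "kiln" (specifically "garden wax jade kiln"), modifier "quarry".
Inside "garden wax jade kiln": head "kiln" (specifically "jade kiln"), modifier "garden wax".
Inside "garden wax": head "wax", modifier "garden".
Inside "jade kiln": head "kiln", modifier "jade".
Assembled: [quarry [[garden wax] [jade kiln]]].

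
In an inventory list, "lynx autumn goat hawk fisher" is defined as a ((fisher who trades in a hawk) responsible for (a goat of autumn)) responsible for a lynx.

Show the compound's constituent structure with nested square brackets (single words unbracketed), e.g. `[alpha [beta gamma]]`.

The outermost head in the paraphrase is "fisher" (specifically "autumn goat hawk fisher"), modified by "lynx".
Within "autumn goat hawk fisher", the head is "fisher" (specifically "hawk fisher") and the modifier is "autumn goat".
Within "autumn goat", the head is "goat" and the modifier is "autumn".
Within "hawk fisher", the head is "fisher" and the modifier is "hawk".
Assembled: [lynx [[autumn goat] [hawk fisher]]].

[lynx [[autumn goat] [hawk fisher]]]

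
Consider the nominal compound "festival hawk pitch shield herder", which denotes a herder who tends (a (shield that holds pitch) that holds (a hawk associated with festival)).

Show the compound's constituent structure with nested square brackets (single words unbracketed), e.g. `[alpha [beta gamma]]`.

[[[festival hawk] [pitch shield]] herder]

The outermost head in the paraphrase is "herder", modified by "festival hawk pitch shield".
Inside "festival hawk pitch shield": head "shield" (specifically "pitch shield"), modifier "festival hawk".
Inside "festival hawk": head "hawk", modifier "festival".
Inside "pitch shield": head "shield", modifier "pitch".
Assembled: [[[festival hawk] [pitch shield]] herder].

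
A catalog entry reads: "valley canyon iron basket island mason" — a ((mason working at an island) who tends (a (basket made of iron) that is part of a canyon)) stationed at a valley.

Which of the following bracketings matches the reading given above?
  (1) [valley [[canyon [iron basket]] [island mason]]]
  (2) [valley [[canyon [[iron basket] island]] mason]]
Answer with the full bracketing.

[valley [[canyon [iron basket]] [island mason]]]

The paraphrase's head is the "mason" part ("canyon iron basket island mason"); its modifier is "valley".
That top-level split, carried through the inner groups, gives [valley [[canyon [iron basket]] [island mason]]].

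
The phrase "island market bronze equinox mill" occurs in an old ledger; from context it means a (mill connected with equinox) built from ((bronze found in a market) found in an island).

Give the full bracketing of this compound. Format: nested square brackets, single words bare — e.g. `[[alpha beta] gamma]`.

The outermost head in the paraphrase is "mill" (specifically "equinox mill"), modified by "island market bronze".
"island market bronze" → head "bronze" (specifically "market bronze"), modifier "island".
"market bronze" → head "bronze", modifier "market".
"equinox mill" → head "mill", modifier "equinox".
Assembled: [[island [market bronze]] [equinox mill]].

[[island [market bronze]] [equinox mill]]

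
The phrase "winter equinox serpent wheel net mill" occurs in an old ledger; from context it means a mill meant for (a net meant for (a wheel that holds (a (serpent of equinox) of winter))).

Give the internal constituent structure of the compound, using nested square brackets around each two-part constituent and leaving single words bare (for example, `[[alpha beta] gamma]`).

[[[[winter [equinox serpent]] wheel] net] mill]

At the top level: head "mill"; modifier "winter equinox serpent wheel net".
"winter equinox serpent wheel net" → head "net", modifier "winter equinox serpent wheel".
"winter equinox serpent wheel" → head "wheel", modifier "winter equinox serpent".
"winter equinox serpent" → head "serpent" (specifically "equinox serpent"), modifier "winter".
"equinox serpent" → head "serpent", modifier "equinox".
Putting it together: [[[[winter [equinox serpent]] wheel] net] mill].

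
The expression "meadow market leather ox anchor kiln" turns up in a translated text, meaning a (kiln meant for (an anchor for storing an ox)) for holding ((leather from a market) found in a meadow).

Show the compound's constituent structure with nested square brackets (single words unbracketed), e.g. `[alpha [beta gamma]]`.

[[meadow [market leather]] [[ox anchor] kiln]]

Whole compound: head "kiln" (specifically "ox anchor kiln"), modifier "meadow market leather".
Inside "meadow market leather": head "leather" (specifically "market leather"), modifier "meadow".
Inside "market leather": head "leather", modifier "market".
Inside "ox anchor kiln": head "kiln", modifier "ox anchor".
Inside "ox anchor": head "anchor", modifier "ox".
Putting it together: [[meadow [market leather]] [[ox anchor] kiln]].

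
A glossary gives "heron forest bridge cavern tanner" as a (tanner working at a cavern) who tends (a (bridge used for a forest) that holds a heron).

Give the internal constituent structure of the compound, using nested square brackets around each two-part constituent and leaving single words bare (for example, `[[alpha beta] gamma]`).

The outermost head in the paraphrase is "tanner" (specifically "cavern tanner"), modified by "heron forest bridge".
Inside "heron forest bridge": head "bridge" (specifically "forest bridge"), modifier "heron".
Inside "forest bridge": head "bridge", modifier "forest".
Inside "cavern tanner": head "tanner", modifier "cavern".
Assembled: [[heron [forest bridge]] [cavern tanner]].

[[heron [forest bridge]] [cavern tanner]]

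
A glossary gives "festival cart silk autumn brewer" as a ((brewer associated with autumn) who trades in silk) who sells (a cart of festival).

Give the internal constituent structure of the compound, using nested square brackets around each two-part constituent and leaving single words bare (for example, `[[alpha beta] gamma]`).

At the top level: head "brewer" (specifically "silk autumn brewer"); modifier "festival cart".
Within "festival cart", the head is "cart" and the modifier is "festival".
Within "silk autumn brewer", the head is "brewer" (specifically "autumn brewer") and the modifier is "silk".
Within "autumn brewer", the head is "brewer" and the modifier is "autumn".
So the structure is [[festival cart] [silk [autumn brewer]]].

[[festival cart] [silk [autumn brewer]]]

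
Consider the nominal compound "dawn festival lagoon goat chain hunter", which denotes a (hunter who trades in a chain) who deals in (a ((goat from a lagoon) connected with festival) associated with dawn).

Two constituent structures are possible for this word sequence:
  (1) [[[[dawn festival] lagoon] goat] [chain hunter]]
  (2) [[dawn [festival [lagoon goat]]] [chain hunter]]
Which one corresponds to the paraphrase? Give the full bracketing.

The paraphrase's head is the "hunter" part ("chain hunter"); its modifier is "dawn festival lagoon goat".
That top-level split, carried through the inner groups, gives [[dawn [festival [lagoon goat]]] [chain hunter]].

[[dawn [festival [lagoon goat]]] [chain hunter]]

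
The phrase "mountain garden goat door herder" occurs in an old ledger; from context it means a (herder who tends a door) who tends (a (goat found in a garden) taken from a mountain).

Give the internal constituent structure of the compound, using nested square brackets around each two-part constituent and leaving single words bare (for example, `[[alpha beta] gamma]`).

At the top level: head "herder" (specifically "door herder"); modifier "mountain garden goat".
"mountain garden goat" → head "goat" (specifically "garden goat"), modifier "mountain".
"garden goat" → head "goat", modifier "garden".
"door herder" → head "herder", modifier "door".
Assembled: [[mountain [garden goat]] [door herder]].

[[mountain [garden goat]] [door herder]]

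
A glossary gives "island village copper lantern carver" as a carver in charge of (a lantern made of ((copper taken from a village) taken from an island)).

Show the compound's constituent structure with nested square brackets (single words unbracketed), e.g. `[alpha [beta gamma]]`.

[[[island [village copper]] lantern] carver]

The outermost head in the paraphrase is "carver", modified by "island village copper lantern".
Inside "island village copper lantern": head "lantern", modifier "island village copper".
Inside "island village copper": head "copper" (specifically "village copper"), modifier "island".
Inside "village copper": head "copper", modifier "village".
So the structure is [[[island [village copper]] lantern] carver].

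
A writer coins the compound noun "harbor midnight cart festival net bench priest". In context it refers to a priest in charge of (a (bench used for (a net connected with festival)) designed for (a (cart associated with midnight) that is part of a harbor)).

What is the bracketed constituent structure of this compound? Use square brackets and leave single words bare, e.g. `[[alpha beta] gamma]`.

Whole compound: head "priest", modifier "harbor midnight cart festival net bench".
Within "harbor midnight cart festival net bench", the head is "bench" (specifically "festival net bench") and the modifier is "harbor midnight cart".
Within "harbor midnight cart", the head is "cart" (specifically "midnight cart") and the modifier is "harbor".
Within "midnight cart", the head is "cart" and the modifier is "midnight".
Within "festival net bench", the head is "bench" and the modifier is "festival net".
Within "festival net", the head is "net" and the modifier is "festival".
Assembled: [[[harbor [midnight cart]] [[festival net] bench]] priest].

[[[harbor [midnight cart]] [[festival net] bench]] priest]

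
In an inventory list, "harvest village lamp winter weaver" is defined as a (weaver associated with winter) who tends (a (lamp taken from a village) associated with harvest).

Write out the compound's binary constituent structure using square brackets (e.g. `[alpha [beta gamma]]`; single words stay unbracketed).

At the top level: head "weaver" (specifically "winter weaver"); modifier "harvest village lamp".
"harvest village lamp" → head "lamp" (specifically "village lamp"), modifier "harvest".
"village lamp" → head "lamp", modifier "village".
"winter weaver" → head "weaver", modifier "winter".
Putting it together: [[harvest [village lamp]] [winter weaver]].

[[harvest [village lamp]] [winter weaver]]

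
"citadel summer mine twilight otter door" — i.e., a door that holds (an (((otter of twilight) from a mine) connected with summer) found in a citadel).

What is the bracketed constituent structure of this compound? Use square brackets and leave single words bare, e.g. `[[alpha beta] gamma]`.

[[citadel [summer [mine [twilight otter]]]] door]

The outermost head in the paraphrase is "door", modified by "citadel summer mine twilight otter".
Within "citadel summer mine twilight otter", the head is "otter" (specifically "summer mine twilight otter") and the modifier is "citadel".
Within "summer mine twilight otter", the head is "otter" (specifically "mine twilight otter") and the modifier is "summer".
Within "mine twilight otter", the head is "otter" (specifically "twilight otter") and the modifier is "mine".
Within "twilight otter", the head is "otter" and the modifier is "twilight".
Putting it together: [[citadel [summer [mine [twilight otter]]]] door].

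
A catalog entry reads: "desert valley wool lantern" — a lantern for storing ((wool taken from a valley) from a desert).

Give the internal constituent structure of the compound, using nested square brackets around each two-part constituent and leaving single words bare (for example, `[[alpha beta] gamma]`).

At the top level: head "lantern"; modifier "desert valley wool".
Within "desert valley wool", the head is "wool" (specifically "valley wool") and the modifier is "desert".
Within "valley wool", the head is "wool" and the modifier is "valley".
Putting it together: [[desert [valley wool]] lantern].

[[desert [valley wool]] lantern]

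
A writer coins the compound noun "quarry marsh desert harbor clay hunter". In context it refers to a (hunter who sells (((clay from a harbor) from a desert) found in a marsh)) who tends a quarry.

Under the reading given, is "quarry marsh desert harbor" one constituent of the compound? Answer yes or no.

no

The top-level split is [quarry] [marsh desert harbor clay hunter]; the full structure is [quarry [[marsh [desert [harbor clay]]] hunter]].
"quarry marsh desert harbor" straddles a constituent boundary, so it is not a single unit.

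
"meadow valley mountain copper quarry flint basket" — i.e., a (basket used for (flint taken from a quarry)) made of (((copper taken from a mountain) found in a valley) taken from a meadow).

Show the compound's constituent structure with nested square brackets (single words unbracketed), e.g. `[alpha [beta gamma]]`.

[[meadow [valley [mountain copper]]] [[quarry flint] basket]]

The outermost head in the paraphrase is "basket" (specifically "quarry flint basket"), modified by "meadow valley mountain copper".
Inside "meadow valley mountain copper": head "copper" (specifically "valley mountain copper"), modifier "meadow".
Inside "valley mountain copper": head "copper" (specifically "mountain copper"), modifier "valley".
Inside "mountain copper": head "copper", modifier "mountain".
Inside "quarry flint basket": head "basket", modifier "quarry flint".
Inside "quarry flint": head "flint", modifier "quarry".
So the structure is [[meadow [valley [mountain copper]]] [[quarry flint] basket]].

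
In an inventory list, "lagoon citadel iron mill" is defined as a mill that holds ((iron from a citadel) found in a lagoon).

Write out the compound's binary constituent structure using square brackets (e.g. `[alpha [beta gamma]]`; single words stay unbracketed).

[[lagoon [citadel iron]] mill]

At the top level: head "mill"; modifier "lagoon citadel iron".
Inside "lagoon citadel iron": head "iron" (specifically "citadel iron"), modifier "lagoon".
Inside "citadel iron": head "iron", modifier "citadel".
Assembled: [[lagoon [citadel iron]] mill].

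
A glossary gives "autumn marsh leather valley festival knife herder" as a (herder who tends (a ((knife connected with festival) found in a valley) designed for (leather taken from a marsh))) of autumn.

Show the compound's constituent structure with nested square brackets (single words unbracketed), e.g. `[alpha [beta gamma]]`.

[autumn [[[marsh leather] [valley [festival knife]]] herder]]

At the top level: head "herder" (specifically "marsh leather valley festival knife herder"); modifier "autumn".
"marsh leather valley festival knife herder" → head "herder", modifier "marsh leather valley festival knife".
"marsh leather valley festival knife" → head "knife" (specifically "valley festival knife"), modifier "marsh leather".
"marsh leather" → head "leather", modifier "marsh".
"valley festival knife" → head "knife" (specifically "festival knife"), modifier "valley".
"festival knife" → head "knife", modifier "festival".
Assembled: [autumn [[[marsh leather] [valley [festival knife]]] herder]].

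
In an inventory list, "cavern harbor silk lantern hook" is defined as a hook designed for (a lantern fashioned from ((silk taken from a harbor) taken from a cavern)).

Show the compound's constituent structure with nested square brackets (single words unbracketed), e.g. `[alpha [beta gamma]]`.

[[[cavern [harbor silk]] lantern] hook]

Overall it is a kind of hook; the modifier is "cavern harbor silk lantern".
Inside "cavern harbor silk lantern": head "lantern", modifier "cavern harbor silk".
Inside "cavern harbor silk": head "silk" (specifically "harbor silk"), modifier "cavern".
Inside "harbor silk": head "silk", modifier "harbor".
So the structure is [[[cavern [harbor silk]] lantern] hook].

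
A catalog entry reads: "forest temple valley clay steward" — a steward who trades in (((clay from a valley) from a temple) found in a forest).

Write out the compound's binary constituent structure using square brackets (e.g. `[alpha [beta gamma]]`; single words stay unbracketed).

The outermost head in the paraphrase is "steward", modified by "forest temple valley clay".
Within "forest temple valley clay", the head is "clay" (specifically "temple valley clay") and the modifier is "forest".
Within "temple valley clay", the head is "clay" (specifically "valley clay") and the modifier is "temple".
Within "valley clay", the head is "clay" and the modifier is "valley".
So the structure is [[forest [temple [valley clay]]] steward].

[[forest [temple [valley clay]]] steward]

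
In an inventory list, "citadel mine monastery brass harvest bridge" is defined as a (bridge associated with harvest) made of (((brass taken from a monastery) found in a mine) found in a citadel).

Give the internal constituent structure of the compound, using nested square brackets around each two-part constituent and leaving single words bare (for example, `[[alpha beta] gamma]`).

Overall it is a kind of bridge (specifically "harvest bridge"); the modifier is "citadel mine monastery brass".
Within "citadel mine monastery brass", the head is "brass" (specifically "mine monastery brass") and the modifier is "citadel".
Within "mine monastery brass", the head is "brass" (specifically "monastery brass") and the modifier is "mine".
Within "monastery brass", the head is "brass" and the modifier is "monastery".
Within "harvest bridge", the head is "bridge" and the modifier is "harvest".
Assembled: [[citadel [mine [monastery brass]]] [harvest bridge]].

[[citadel [mine [monastery brass]]] [harvest bridge]]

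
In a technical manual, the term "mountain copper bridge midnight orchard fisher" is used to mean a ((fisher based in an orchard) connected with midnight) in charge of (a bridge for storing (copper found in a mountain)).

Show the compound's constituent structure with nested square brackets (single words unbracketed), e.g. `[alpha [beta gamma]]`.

[[[mountain copper] bridge] [midnight [orchard fisher]]]

Overall it is a kind of fisher (specifically "midnight orchard fisher"); the modifier is "mountain copper bridge".
"mountain copper bridge" → head "bridge", modifier "mountain copper".
"mountain copper" → head "copper", modifier "mountain".
"midnight orchard fisher" → head "fisher" (specifically "orchard fisher"), modifier "midnight".
"orchard fisher" → head "fisher", modifier "orchard".
Putting it together: [[[mountain copper] bridge] [midnight [orchard fisher]]].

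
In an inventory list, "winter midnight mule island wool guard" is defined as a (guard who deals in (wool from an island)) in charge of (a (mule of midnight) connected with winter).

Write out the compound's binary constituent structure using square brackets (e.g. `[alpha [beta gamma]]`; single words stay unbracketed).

Whole compound: head "guard" (specifically "island wool guard"), modifier "winter midnight mule".
"winter midnight mule" → head "mule" (specifically "midnight mule"), modifier "winter".
"midnight mule" → head "mule", modifier "midnight".
"island wool guard" → head "guard", modifier "island wool".
"island wool" → head "wool", modifier "island".
So the structure is [[winter [midnight mule]] [[island wool] guard]].

[[winter [midnight mule]] [[island wool] guard]]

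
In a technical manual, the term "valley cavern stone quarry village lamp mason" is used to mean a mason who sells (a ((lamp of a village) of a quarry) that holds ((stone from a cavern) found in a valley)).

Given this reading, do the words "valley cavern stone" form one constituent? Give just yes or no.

The paraphrase groups the words so that "valley cavern stone" is one unit: it corresponds to a single parenthesized sub-phrase.
The full structure is [[[valley [cavern stone]] [quarry [village lamp]]] mason], in which [valley cavern stone] is a constituent.

yes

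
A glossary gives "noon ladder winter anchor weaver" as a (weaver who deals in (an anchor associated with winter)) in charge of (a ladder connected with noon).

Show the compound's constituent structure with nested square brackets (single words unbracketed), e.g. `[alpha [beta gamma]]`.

[[noon ladder] [[winter anchor] weaver]]

The outermost head in the paraphrase is "weaver" (specifically "winter anchor weaver"), modified by "noon ladder".
Within "noon ladder", the head is "ladder" and the modifier is "noon".
Within "winter anchor weaver", the head is "weaver" and the modifier is "winter anchor".
Within "winter anchor", the head is "anchor" and the modifier is "winter".
So the structure is [[noon ladder] [[winter anchor] weaver]].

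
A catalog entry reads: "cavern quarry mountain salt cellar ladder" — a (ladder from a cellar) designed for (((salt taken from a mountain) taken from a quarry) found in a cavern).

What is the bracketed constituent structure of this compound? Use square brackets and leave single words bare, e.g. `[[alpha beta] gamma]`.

[[cavern [quarry [mountain salt]]] [cellar ladder]]

At the top level: head "ladder" (specifically "cellar ladder"); modifier "cavern quarry mountain salt".
Within "cavern quarry mountain salt", the head is "salt" (specifically "quarry mountain salt") and the modifier is "cavern".
Within "quarry mountain salt", the head is "salt" (specifically "mountain salt") and the modifier is "quarry".
Within "mountain salt", the head is "salt" and the modifier is "mountain".
Within "cellar ladder", the head is "ladder" and the modifier is "cellar".
Assembled: [[cavern [quarry [mountain salt]]] [cellar ladder]].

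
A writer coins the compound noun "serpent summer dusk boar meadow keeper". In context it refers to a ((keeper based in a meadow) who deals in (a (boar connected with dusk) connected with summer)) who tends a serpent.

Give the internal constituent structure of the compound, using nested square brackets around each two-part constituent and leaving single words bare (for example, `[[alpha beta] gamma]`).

The outermost head in the paraphrase is "keeper" (specifically "summer dusk boar meadow keeper"), modified by "serpent".
Inside "summer dusk boar meadow keeper": head "keeper" (specifically "meadow keeper"), modifier "summer dusk boar".
Inside "summer dusk boar": head "boar" (specifically "dusk boar"), modifier "summer".
Inside "dusk boar": head "boar", modifier "dusk".
Inside "meadow keeper": head "keeper", modifier "meadow".
Putting it together: [serpent [[summer [dusk boar]] [meadow keeper]]].

[serpent [[summer [dusk boar]] [meadow keeper]]]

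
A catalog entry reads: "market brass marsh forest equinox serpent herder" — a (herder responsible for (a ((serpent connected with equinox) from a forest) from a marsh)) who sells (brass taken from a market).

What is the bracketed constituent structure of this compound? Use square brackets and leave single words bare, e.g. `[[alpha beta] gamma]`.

[[market brass] [[marsh [forest [equinox serpent]]] herder]]

Overall it is a kind of herder (specifically "marsh forest equinox serpent herder"); the modifier is "market brass".
Within "market brass", the head is "brass" and the modifier is "market".
Within "marsh forest equinox serpent herder", the head is "herder" and the modifier is "marsh forest equinox serpent".
Within "marsh forest equinox serpent", the head is "serpent" (specifically "forest equinox serpent") and the modifier is "marsh".
Within "forest equinox serpent", the head is "serpent" (specifically "equinox serpent") and the modifier is "forest".
Within "equinox serpent", the head is "serpent" and the modifier is "equinox".
Putting it together: [[market brass] [[marsh [forest [equinox serpent]]] herder]].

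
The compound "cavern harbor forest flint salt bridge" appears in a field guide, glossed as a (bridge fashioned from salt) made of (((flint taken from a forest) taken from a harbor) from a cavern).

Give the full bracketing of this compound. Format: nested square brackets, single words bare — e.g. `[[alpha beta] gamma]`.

[[cavern [harbor [forest flint]]] [salt bridge]]

Overall it is a kind of bridge (specifically "salt bridge"); the modifier is "cavern harbor forest flint".
Within "cavern harbor forest flint", the head is "flint" (specifically "harbor forest flint") and the modifier is "cavern".
Within "harbor forest flint", the head is "flint" (specifically "forest flint") and the modifier is "harbor".
Within "forest flint", the head is "flint" and the modifier is "forest".
Within "salt bridge", the head is "bridge" and the modifier is "salt".
So the structure is [[cavern [harbor [forest flint]]] [salt bridge]].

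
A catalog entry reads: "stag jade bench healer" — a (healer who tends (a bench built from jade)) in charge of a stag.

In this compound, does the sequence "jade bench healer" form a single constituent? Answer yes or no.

yes

The paraphrase groups the words so that "jade bench healer" is one unit: it corresponds to a single parenthesized sub-phrase.
The full structure is [stag [[jade bench] healer]], in which [jade bench healer] is a constituent.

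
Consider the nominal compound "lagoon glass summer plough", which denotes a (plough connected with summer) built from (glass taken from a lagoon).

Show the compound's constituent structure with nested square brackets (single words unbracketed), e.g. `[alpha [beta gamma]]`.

[[lagoon glass] [summer plough]]

Overall it is a kind of plough (specifically "summer plough"); the modifier is "lagoon glass".
"lagoon glass" → head "glass", modifier "lagoon".
"summer plough" → head "plough", modifier "summer".
Putting it together: [[lagoon glass] [summer plough]].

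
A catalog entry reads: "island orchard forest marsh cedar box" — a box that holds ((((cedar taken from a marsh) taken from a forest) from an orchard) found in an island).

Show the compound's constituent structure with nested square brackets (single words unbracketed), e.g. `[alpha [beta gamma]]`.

Overall it is a kind of box; the modifier is "island orchard forest marsh cedar".
Inside "island orchard forest marsh cedar": head "cedar" (specifically "orchard forest marsh cedar"), modifier "island".
Inside "orchard forest marsh cedar": head "cedar" (specifically "forest marsh cedar"), modifier "orchard".
Inside "forest marsh cedar": head "cedar" (specifically "marsh cedar"), modifier "forest".
Inside "marsh cedar": head "cedar", modifier "marsh".
Assembled: [[island [orchard [forest [marsh cedar]]]] box].

[[island [orchard [forest [marsh cedar]]]] box]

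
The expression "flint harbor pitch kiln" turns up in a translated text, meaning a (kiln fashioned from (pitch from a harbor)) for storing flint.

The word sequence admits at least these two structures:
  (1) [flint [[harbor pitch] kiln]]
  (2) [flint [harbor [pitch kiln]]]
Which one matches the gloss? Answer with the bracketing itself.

[flint [[harbor pitch] kiln]]

The paraphrase's head is the "kiln" part ("harbor pitch kiln"); its modifier is "flint".
That top-level split, carried through the inner groups, gives [flint [[harbor pitch] kiln]].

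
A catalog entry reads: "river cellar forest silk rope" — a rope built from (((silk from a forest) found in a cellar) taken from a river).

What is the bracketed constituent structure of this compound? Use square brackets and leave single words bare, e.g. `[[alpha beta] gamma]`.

Whole compound: head "rope", modifier "river cellar forest silk".
Within "river cellar forest silk", the head is "silk" (specifically "cellar forest silk") and the modifier is "river".
Within "cellar forest silk", the head is "silk" (specifically "forest silk") and the modifier is "cellar".
Within "forest silk", the head is "silk" and the modifier is "forest".
Assembled: [[river [cellar [forest silk]]] rope].

[[river [cellar [forest silk]]] rope]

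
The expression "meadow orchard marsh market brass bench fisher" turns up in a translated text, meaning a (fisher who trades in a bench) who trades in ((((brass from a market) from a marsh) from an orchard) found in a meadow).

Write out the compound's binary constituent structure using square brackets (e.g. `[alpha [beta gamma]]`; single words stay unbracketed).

Overall it is a kind of fisher (specifically "bench fisher"); the modifier is "meadow orchard marsh market brass".
Inside "meadow orchard marsh market brass": head "brass" (specifically "orchard marsh market brass"), modifier "meadow".
Inside "orchard marsh market brass": head "brass" (specifically "marsh market brass"), modifier "orchard".
Inside "marsh market brass": head "brass" (specifically "market brass"), modifier "marsh".
Inside "market brass": head "brass", modifier "market".
Inside "bench fisher": head "fisher", modifier "bench".
Putting it together: [[meadow [orchard [marsh [market brass]]]] [bench fisher]].

[[meadow [orchard [marsh [market brass]]]] [bench fisher]]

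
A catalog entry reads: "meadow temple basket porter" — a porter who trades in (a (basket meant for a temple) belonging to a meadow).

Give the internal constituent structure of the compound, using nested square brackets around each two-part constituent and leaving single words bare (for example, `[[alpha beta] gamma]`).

Whole compound: head "porter", modifier "meadow temple basket".
"meadow temple basket" → head "basket" (specifically "temple basket"), modifier "meadow".
"temple basket" → head "basket", modifier "temple".
Putting it together: [[meadow [temple basket]] porter].

[[meadow [temple basket]] porter]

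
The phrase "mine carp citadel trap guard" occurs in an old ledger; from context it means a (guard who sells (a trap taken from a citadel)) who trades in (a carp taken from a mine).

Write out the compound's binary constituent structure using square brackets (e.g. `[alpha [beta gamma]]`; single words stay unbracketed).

[[mine carp] [[citadel trap] guard]]

The outermost head in the paraphrase is "guard" (specifically "citadel trap guard"), modified by "mine carp".
"mine carp" → head "carp", modifier "mine".
"citadel trap guard" → head "guard", modifier "citadel trap".
"citadel trap" → head "trap", modifier "citadel".
So the structure is [[mine carp] [[citadel trap] guard]].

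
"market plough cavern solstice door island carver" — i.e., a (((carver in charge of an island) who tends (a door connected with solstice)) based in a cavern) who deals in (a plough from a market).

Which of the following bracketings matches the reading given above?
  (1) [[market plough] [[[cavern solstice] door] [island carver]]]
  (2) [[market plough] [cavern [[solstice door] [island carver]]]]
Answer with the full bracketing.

[[market plough] [cavern [[solstice door] [island carver]]]]

The paraphrase's head is the "carver" part ("cavern solstice door island carver"); its modifier is "market plough".
That top-level split, carried through the inner groups, gives [[market plough] [cavern [[solstice door] [island carver]]]].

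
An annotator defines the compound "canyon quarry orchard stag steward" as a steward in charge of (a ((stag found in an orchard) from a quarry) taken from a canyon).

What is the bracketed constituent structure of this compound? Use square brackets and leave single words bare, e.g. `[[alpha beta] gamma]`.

[[canyon [quarry [orchard stag]]] steward]

The outermost head in the paraphrase is "steward", modified by "canyon quarry orchard stag".
Within "canyon quarry orchard stag", the head is "stag" (specifically "quarry orchard stag") and the modifier is "canyon".
Within "quarry orchard stag", the head is "stag" (specifically "orchard stag") and the modifier is "quarry".
Within "orchard stag", the head is "stag" and the modifier is "orchard".
So the structure is [[canyon [quarry [orchard stag]]] steward].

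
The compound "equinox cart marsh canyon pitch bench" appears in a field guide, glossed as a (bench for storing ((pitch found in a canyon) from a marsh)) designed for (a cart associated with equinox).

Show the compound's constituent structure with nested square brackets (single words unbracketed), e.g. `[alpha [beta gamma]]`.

At the top level: head "bench" (specifically "marsh canyon pitch bench"); modifier "equinox cart".
"equinox cart" → head "cart", modifier "equinox".
"marsh canyon pitch bench" → head "bench", modifier "marsh canyon pitch".
"marsh canyon pitch" → head "pitch" (specifically "canyon pitch"), modifier "marsh".
"canyon pitch" → head "pitch", modifier "canyon".
Putting it together: [[equinox cart] [[marsh [canyon pitch]] bench]].

[[equinox cart] [[marsh [canyon pitch]] bench]]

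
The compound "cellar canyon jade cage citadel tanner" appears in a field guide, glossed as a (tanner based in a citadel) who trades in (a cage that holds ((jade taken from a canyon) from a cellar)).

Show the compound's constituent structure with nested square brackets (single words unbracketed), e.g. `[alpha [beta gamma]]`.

The outermost head in the paraphrase is "tanner" (specifically "citadel tanner"), modified by "cellar canyon jade cage".
Inside "cellar canyon jade cage": head "cage", modifier "cellar canyon jade".
Inside "cellar canyon jade": head "jade" (specifically "canyon jade"), modifier "cellar".
Inside "canyon jade": head "jade", modifier "canyon".
Inside "citadel tanner": head "tanner", modifier "citadel".
Assembled: [[[cellar [canyon jade]] cage] [citadel tanner]].

[[[cellar [canyon jade]] cage] [citadel tanner]]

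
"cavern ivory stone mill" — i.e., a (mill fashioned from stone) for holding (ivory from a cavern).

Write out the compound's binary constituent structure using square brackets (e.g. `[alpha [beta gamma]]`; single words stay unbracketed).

[[cavern ivory] [stone mill]]

Overall it is a kind of mill (specifically "stone mill"); the modifier is "cavern ivory".
Inside "cavern ivory": head "ivory", modifier "cavern".
Inside "stone mill": head "mill", modifier "stone".
Putting it together: [[cavern ivory] [stone mill]].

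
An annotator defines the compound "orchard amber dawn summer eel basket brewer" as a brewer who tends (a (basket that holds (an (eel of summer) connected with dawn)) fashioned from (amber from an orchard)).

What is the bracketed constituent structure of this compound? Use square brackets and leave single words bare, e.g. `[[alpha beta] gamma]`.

[[[orchard amber] [[dawn [summer eel]] basket]] brewer]

The outermost head in the paraphrase is "brewer", modified by "orchard amber dawn summer eel basket".
Within "orchard amber dawn summer eel basket", the head is "basket" (specifically "dawn summer eel basket") and the modifier is "orchard amber".
Within "orchard amber", the head is "amber" and the modifier is "orchard".
Within "dawn summer eel basket", the head is "basket" and the modifier is "dawn summer eel".
Within "dawn summer eel", the head is "eel" (specifically "summer eel") and the modifier is "dawn".
Within "summer eel", the head is "eel" and the modifier is "summer".
Assembled: [[[orchard amber] [[dawn [summer eel]] basket]] brewer].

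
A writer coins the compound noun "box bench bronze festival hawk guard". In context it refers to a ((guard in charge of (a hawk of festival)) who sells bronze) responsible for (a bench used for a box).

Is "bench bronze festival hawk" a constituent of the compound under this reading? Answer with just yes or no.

no

The top-level split is [box bench] [bronze festival hawk guard]; the full structure is [[box bench] [bronze [[festival hawk] guard]]].
"bench bronze festival hawk" straddles a constituent boundary, so it is not a single unit.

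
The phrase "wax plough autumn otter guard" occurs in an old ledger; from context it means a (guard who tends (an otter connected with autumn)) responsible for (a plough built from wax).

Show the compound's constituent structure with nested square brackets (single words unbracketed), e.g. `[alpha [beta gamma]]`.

Whole compound: head "guard" (specifically "autumn otter guard"), modifier "wax plough".
"wax plough" → head "plough", modifier "wax".
"autumn otter guard" → head "guard", modifier "autumn otter".
"autumn otter" → head "otter", modifier "autumn".
Putting it together: [[wax plough] [[autumn otter] guard]].

[[wax plough] [[autumn otter] guard]]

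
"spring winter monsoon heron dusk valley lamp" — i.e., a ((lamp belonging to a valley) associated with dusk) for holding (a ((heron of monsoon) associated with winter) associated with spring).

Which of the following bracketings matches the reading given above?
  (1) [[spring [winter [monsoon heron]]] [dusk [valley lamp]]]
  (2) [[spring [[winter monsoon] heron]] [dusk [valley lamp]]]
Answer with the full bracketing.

The paraphrase's head is the "lamp" part ("dusk valley lamp"); its modifier is "spring winter monsoon heron".
That top-level split, carried through the inner groups, gives [[spring [winter [monsoon heron]]] [dusk [valley lamp]]].

[[spring [winter [monsoon heron]]] [dusk [valley lamp]]]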